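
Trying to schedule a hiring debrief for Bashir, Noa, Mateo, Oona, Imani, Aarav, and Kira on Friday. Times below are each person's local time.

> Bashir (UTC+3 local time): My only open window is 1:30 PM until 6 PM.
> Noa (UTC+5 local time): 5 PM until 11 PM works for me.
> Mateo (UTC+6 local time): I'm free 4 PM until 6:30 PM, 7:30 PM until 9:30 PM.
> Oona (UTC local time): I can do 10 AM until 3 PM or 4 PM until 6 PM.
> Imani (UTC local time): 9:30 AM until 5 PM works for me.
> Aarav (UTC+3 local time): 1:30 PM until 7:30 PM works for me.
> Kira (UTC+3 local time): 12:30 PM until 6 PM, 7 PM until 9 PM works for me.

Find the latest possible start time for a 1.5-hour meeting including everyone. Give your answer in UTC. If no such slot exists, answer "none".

Bashir in UTC: 10:30-15:00 (subtract 3h to convert from UTC+3).
Noa in UTC: 12:00-18:00 (subtract 5h to convert from UTC+5).
Mateo in UTC: 10:00-12:30, 13:30-15:30 (subtract 6h to convert from UTC+6).
Oona in UTC: 10:00-15:00, 16:00-18:00.
Imani in UTC: 09:30-17:00.
Aarav in UTC: 10:30-16:30 (subtract 3h to convert from UTC+3).
Kira in UTC: 09:30-15:00, 16:00-18:00 (subtract 3h to convert from UTC+3).
Bashir ∩ Noa: 12:00-15:00.
Bashir ∩ Noa ∩ Mateo: 12:00-12:30, 13:30-15:00.
Bashir ∩ Noa ∩ Mateo ∩ Oona: 12:00-12:30, 13:30-15:00.
Bashir ∩ Noa ∩ Mateo ∩ Oona ∩ Imani: 12:00-12:30, 13:30-15:00.
Bashir ∩ Noa ∩ Mateo ∩ Oona ∩ Imani ∩ Aarav: 12:00-12:30, 13:30-15:00.
Bashir ∩ Noa ∩ Mateo ∩ Oona ∩ Imani ∩ Aarav ∩ Kira: 12:00-12:30, 13:30-15:00.
Those are the intersection windows.
The last common window of at least 90 minutes is 13:30-15:00; a 90-minute meeting can start as late as 13:30 and still end by 15:00.

13:30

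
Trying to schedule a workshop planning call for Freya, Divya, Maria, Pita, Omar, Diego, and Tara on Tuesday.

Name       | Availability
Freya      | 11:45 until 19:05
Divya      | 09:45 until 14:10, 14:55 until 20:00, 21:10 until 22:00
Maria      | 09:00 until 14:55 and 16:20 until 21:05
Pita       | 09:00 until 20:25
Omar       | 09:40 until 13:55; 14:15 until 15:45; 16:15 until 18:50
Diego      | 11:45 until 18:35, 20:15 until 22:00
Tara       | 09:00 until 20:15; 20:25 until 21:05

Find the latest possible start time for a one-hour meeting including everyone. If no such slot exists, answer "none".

17:35

Freya ∩ Divya: 11:45-14:10, 14:55-19:05.
Freya ∩ Divya ∩ Maria: 11:45-14:10, 16:20-19:05.
Freya ∩ Divya ∩ Maria ∩ Pita: 11:45-14:10, 16:20-19:05.
Freya ∩ Divya ∩ Maria ∩ Pita ∩ Omar: 11:45-13:55, 16:20-18:50.
Freya ∩ Divya ∩ Maria ∩ Pita ∩ Omar ∩ Diego: 11:45-13:55, 16:20-18:35.
Freya ∩ Divya ∩ Maria ∩ Pita ∩ Omar ∩ Diego ∩ Tara: 11:45-13:55, 16:20-18:35.
So the common availability across everyone is 11:45-13:55, 16:20-18:35.
The last common window of at least 60 minutes is 16:20-18:35; a 60-minute meeting can start as late as 17:35 and still end by 18:35.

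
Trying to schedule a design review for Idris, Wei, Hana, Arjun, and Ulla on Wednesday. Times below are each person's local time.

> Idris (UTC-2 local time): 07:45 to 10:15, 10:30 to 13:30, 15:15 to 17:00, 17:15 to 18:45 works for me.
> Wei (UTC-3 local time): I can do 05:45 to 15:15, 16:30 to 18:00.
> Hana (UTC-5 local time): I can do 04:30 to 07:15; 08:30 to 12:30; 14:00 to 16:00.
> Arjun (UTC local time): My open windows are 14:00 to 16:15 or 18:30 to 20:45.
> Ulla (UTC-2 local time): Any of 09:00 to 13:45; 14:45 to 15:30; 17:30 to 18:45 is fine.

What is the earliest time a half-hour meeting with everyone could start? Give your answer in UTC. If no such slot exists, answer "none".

14:00

Idris in UTC: 09:45-12:15, 12:30-15:30, 17:15-19:00, 19:15-20:45 (add 2h to convert from UTC-2).
Wei in UTC: 08:45-18:15, 19:30-21:00 (add 3h to convert from UTC-3).
Hana in UTC: 09:30-12:15, 13:30-17:30, 19:00-21:00 (add 5h to convert from UTC-5).
Arjun in UTC: 14:00-16:15, 18:30-20:45.
Ulla in UTC: 11:00-15:45, 16:45-17:30, 19:30-20:45 (add 2h to convert from UTC-2).
Idris ∩ Wei: 09:45-12:15, 12:30-15:30, 17:15-18:15, 19:30-20:45.
Idris ∩ Wei ∩ Hana: 09:45-12:15, 13:30-15:30, 17:15-17:30, 19:30-20:45.
Idris ∩ Wei ∩ Hana ∩ Arjun: 14:00-15:30, 19:30-20:45.
Idris ∩ Wei ∩ Hana ∩ Arjun ∩ Ulla: 14:00-15:30, 19:30-20:45.
The first common window of at least 30 minutes is 14:00-15:30, so the earliest start is 14:00.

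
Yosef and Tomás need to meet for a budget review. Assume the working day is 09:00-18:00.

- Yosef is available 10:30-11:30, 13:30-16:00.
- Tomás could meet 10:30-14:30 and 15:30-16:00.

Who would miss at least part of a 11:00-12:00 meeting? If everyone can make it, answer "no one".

Yosef: not fully free for 11:00-12:00. Tomás: free for 11:00-12:00.

Yosef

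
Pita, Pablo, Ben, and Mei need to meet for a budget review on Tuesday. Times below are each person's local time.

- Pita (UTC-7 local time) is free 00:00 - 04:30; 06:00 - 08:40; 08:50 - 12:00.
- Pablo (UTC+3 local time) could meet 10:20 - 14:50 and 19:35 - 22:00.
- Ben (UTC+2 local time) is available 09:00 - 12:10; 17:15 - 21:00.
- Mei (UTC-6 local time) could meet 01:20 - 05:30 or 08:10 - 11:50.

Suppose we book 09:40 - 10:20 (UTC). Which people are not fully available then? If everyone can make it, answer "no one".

Ben

Pita in UTC: 07:00-11:30, 13:00-15:40, 15:50-19:00 (add 7h to convert from UTC-7).
Pablo in UTC: 07:20-11:50, 16:35-19:00 (subtract 3h to convert from UTC+3).
Ben in UTC: 07:00-10:10, 15:15-19:00 (subtract 2h to convert from UTC+2).
Mei in UTC: 07:20-11:30, 14:10-17:50 (add 6h to convert from UTC-6).
Pita: free for 09:40-10:20. Pablo: free for 09:40-10:20. Ben: not fully free for 09:40-10:20. Mei: free for 09:40-10:20.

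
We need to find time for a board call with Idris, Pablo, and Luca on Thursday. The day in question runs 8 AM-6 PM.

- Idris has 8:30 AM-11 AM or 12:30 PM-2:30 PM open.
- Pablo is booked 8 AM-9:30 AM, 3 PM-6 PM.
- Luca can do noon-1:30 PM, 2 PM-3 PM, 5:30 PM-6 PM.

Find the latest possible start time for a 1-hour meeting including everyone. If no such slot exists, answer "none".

Idris free: 08:30-11:00, 12:30-14:30.
Pablo free: 09:30-15:00 (invert busy blocks within the working day).
Luca free: 12:00-13:30, 14:00-15:00, 17:30-18:00.
Idris ∩ Pablo: 09:30-11:00, 12:30-14:30.
Idris ∩ Pablo ∩ Luca: 12:30-13:30, 14:00-14:30.
The last common window of at least 60 minutes is 12:30-13:30; a 60-minute meeting can start as late as 12:30 and still end by 13:30.

12:30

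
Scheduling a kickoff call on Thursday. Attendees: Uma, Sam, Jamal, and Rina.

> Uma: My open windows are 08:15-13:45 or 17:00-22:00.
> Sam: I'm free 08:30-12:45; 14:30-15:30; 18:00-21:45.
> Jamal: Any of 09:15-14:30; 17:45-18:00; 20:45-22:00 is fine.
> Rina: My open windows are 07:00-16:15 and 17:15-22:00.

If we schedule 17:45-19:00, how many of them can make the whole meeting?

Uma and Rina can make the full 17:45-19:00 slot — that's 2.

2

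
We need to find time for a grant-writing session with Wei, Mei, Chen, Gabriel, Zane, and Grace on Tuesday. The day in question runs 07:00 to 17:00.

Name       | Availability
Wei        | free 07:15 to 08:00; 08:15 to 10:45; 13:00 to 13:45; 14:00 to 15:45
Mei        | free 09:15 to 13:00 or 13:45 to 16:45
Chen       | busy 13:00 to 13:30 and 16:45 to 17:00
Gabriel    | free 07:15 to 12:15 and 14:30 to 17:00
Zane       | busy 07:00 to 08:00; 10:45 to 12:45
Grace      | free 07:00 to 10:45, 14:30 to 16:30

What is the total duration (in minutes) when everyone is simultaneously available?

Wei free: 07:15-08:00, 08:15-10:45, 13:00-13:45, 14:00-15:45.
Mei free: 09:15-13:00, 13:45-16:45.
Chen free: 07:00-13:00, 13:30-16:45 (invert busy blocks within the working day).
Gabriel free: 07:15-12:15, 14:30-17:00.
Zane free: 08:00-10:45, 12:45-17:00 (invert busy blocks within the working day).
Grace free: 07:00-10:45, 14:30-16:30.
Wei ∩ Mei: 09:15-10:45, 14:00-15:45.
Wei ∩ Mei ∩ Chen: 09:15-10:45, 14:00-15:45.
Wei ∩ Mei ∩ Chen ∩ Gabriel: 09:15-10:45, 14:30-15:45.
Wei ∩ Mei ∩ Chen ∩ Gabriel ∩ Zane: 09:15-10:45, 14:30-15:45.
Wei ∩ Mei ∩ Chen ∩ Gabriel ∩ Zane ∩ Grace: 09:15-10:45, 14:30-15:45.
Those are the intersection windows.
Summing the common windows: 90 + 75 = 165 minutes.

165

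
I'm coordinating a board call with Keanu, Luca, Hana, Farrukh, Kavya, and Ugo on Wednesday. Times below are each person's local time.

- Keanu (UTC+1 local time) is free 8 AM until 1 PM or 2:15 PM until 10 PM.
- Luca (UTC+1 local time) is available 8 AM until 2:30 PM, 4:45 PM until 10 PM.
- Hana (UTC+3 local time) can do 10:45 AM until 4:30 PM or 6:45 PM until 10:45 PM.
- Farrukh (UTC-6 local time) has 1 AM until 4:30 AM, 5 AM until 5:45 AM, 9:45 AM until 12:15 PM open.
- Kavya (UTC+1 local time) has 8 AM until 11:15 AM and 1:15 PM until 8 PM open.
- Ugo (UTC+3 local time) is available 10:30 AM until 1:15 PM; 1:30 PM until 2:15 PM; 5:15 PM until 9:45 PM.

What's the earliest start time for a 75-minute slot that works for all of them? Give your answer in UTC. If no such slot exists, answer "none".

07:45

Keanu in UTC: 07:00-12:00, 13:15-21:00 (subtract 1h to convert from UTC+1).
Luca in UTC: 07:00-13:30, 15:45-21:00 (subtract 1h to convert from UTC+1).
Hana in UTC: 07:45-13:30, 15:45-19:45 (subtract 3h to convert from UTC+3).
Farrukh in UTC: 07:00-10:30, 11:00-11:45, 15:45-18:15 (add 6h to convert from UTC-6).
Kavya in UTC: 07:00-10:15, 12:15-19:00 (subtract 1h to convert from UTC+1).
Ugo in UTC: 07:30-10:15, 10:30-11:15, 14:15-18:45 (subtract 3h to convert from UTC+3).
Keanu ∩ Luca: 07:00-12:00, 13:15-13:30, 15:45-21:00.
Keanu ∩ Luca ∩ Hana: 07:45-12:00, 13:15-13:30, 15:45-19:45.
Keanu ∩ Luca ∩ Hana ∩ Farrukh: 07:45-10:30, 11:00-11:45, 15:45-18:15.
Keanu ∩ Luca ∩ Hana ∩ Farrukh ∩ Kavya: 07:45-10:15, 15:45-18:15.
Keanu ∩ Luca ∩ Hana ∩ Farrukh ∩ Kavya ∩ Ugo: 07:45-10:15, 15:45-18:15.
The first common window of at least 75 minutes is 07:45-10:15, so the earliest start is 07:45.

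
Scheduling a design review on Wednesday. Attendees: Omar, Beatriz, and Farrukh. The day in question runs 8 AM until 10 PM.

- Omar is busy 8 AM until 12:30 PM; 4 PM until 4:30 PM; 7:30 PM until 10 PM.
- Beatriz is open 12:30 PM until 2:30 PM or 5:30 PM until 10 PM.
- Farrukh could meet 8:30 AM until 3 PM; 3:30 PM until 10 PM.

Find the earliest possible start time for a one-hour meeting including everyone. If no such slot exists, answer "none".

12:30

Omar free: 12:30-16:00, 16:30-19:30 (invert busy blocks within the working day).
Beatriz free: 12:30-14:30, 17:30-22:00.
Farrukh free: 08:30-15:00, 15:30-22:00.
Omar ∩ Beatriz: 12:30-14:30, 17:30-19:30.
Omar ∩ Beatriz ∩ Farrukh: 12:30-14:30, 17:30-19:30.
So the common availability across everyone is 12:30-14:30, 17:30-19:30.
The first common window of at least 60 minutes is 12:30-14:30, so the earliest start is 12:30.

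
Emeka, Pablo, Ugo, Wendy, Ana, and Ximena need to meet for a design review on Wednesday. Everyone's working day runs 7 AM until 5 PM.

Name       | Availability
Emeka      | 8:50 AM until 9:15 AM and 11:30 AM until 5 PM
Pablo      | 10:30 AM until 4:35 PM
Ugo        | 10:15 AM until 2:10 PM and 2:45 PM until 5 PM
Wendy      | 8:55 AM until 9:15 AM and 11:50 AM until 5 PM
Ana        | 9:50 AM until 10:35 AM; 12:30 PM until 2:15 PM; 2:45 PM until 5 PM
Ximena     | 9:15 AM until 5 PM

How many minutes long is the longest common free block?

Emeka ∩ Pablo: 11:30-16:35.
Emeka ∩ Pablo ∩ Ugo: 11:30-14:10, 14:45-16:35.
Emeka ∩ Pablo ∩ Ugo ∩ Wendy: 11:50-14:10, 14:45-16:35.
Emeka ∩ Pablo ∩ Ugo ∩ Wendy ∩ Ana: 12:30-14:10, 14:45-16:35.
Emeka ∩ Pablo ∩ Ugo ∩ Wendy ∩ Ana ∩ Ximena: 12:30-14:10, 14:45-16:35.
Those are the intersection windows.
The longest is 14:45-16:35 at 110 minutes.

110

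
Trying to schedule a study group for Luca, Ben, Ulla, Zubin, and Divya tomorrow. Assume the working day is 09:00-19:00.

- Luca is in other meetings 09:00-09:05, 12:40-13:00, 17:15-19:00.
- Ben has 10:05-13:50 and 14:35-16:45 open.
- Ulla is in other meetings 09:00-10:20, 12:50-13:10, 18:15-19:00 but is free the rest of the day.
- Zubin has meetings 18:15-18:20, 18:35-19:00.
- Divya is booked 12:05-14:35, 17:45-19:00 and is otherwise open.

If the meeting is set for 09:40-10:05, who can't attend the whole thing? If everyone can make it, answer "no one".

Luca free: 09:05-12:40, 13:00-17:15 (invert busy blocks within the working day).
Ben free: 10:05-13:50, 14:35-16:45.
Ulla free: 10:20-12:50, 13:10-18:15 (invert busy blocks within the working day).
Zubin free: 09:00-18:15, 18:20-18:35 (invert busy blocks within the working day).
Divya free: 09:00-12:05, 14:35-17:45 (invert busy blocks within the working day).
Luca: free for 09:40-10:05. Ben: not fully free for 09:40-10:05. Ulla: not fully free for 09:40-10:05. Zubin: free for 09:40-10:05. Divya: free for 09:40-10:05.

Ben, Ulla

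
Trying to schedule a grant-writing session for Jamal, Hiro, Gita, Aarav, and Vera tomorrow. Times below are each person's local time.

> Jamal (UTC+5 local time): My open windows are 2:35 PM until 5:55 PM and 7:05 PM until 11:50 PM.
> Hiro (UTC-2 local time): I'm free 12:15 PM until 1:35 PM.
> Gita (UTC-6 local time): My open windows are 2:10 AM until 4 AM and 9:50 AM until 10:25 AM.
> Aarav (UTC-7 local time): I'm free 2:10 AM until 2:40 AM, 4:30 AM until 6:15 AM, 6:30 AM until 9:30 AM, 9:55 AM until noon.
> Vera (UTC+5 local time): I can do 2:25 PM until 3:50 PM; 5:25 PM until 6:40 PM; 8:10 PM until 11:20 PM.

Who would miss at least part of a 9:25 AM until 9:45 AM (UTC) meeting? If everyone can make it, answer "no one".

Jamal in UTC: 09:35-12:55, 14:05-18:50 (subtract 5h to convert from UTC+5).
Hiro in UTC: 14:15-15:35 (add 2h to convert from UTC-2).
Gita in UTC: 08:10-10:00, 15:50-16:25 (add 6h to convert from UTC-6).
Aarav in UTC: 09:10-09:40, 11:30-13:15, 13:30-16:30, 16:55-19:00 (add 7h to convert from UTC-7).
Vera in UTC: 09:25-10:50, 12:25-13:40, 15:10-18:20 (subtract 5h to convert from UTC+5).
Jamal: not fully free for 09:25-09:45. Hiro: not fully free for 09:25-09:45. Gita: free for 09:25-09:45. Aarav: not fully free for 09:25-09:45. Vera: free for 09:25-09:45.

Aarav, Hiro, Jamal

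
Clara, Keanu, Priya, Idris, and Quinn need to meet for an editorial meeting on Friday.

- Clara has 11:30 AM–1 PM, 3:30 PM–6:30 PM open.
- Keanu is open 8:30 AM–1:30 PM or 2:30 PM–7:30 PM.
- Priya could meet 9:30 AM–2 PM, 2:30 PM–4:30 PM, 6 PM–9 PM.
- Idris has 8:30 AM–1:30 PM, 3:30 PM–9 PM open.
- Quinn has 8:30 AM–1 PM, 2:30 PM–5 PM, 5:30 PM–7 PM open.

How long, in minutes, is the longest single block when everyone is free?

Clara ∩ Keanu: 11:30-13:00, 15:30-18:30.
Clara ∩ Keanu ∩ Priya: 11:30-13:00, 15:30-16:30, 18:00-18:30.
Clara ∩ Keanu ∩ Priya ∩ Idris: 11:30-13:00, 15:30-16:30, 18:00-18:30.
Clara ∩ Keanu ∩ Priya ∩ Idris ∩ Quinn: 11:30-13:00, 15:30-16:30, 18:00-18:30.
Those are the intersection windows.
The longest is 11:30-13:00 at 90 minutes.

90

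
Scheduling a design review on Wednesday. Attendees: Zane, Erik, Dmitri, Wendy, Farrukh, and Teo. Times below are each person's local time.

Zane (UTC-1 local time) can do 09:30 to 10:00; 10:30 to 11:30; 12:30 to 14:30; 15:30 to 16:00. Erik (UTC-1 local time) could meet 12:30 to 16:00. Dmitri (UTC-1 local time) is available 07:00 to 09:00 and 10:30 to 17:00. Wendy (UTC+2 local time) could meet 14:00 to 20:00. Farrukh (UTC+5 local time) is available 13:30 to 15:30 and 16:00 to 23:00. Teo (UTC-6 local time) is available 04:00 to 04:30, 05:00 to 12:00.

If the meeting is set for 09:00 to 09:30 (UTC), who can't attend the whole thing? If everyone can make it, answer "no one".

Erik, Teo, Wendy, Zane

Zane in UTC: 10:30-11:00, 11:30-12:30, 13:30-15:30, 16:30-17:00 (add 1h to convert from UTC-1).
Erik in UTC: 13:30-17:00 (add 1h to convert from UTC-1).
Dmitri in UTC: 08:00-10:00, 11:30-18:00 (add 1h to convert from UTC-1).
Wendy in UTC: 12:00-18:00 (subtract 2h to convert from UTC+2).
Farrukh in UTC: 08:30-10:30, 11:00-18:00 (subtract 5h to convert from UTC+5).
Teo in UTC: 10:00-10:30, 11:00-18:00 (add 6h to convert from UTC-6).
Zane: not fully free for 09:00-09:30. Erik: not fully free for 09:00-09:30. Dmitri: free for 09:00-09:30. Wendy: not fully free for 09:00-09:30. Farrukh: free for 09:00-09:30. Teo: not fully free for 09:00-09:30.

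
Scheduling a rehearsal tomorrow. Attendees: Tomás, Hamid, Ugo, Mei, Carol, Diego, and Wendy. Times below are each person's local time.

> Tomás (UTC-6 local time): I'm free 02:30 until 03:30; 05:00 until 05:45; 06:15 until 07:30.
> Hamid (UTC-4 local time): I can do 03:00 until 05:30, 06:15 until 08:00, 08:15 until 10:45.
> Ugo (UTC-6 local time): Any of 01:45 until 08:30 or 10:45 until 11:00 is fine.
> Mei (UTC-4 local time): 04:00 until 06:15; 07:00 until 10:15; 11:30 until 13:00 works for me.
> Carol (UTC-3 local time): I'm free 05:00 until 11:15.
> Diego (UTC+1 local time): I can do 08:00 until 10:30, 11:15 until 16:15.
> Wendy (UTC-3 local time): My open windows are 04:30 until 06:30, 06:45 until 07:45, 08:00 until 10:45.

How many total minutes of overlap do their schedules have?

Tomás in UTC: 08:30-09:30, 11:00-11:45, 12:15-13:30 (add 6h to convert from UTC-6).
Hamid in UTC: 07:00-09:30, 10:15-12:00, 12:15-14:45 (add 4h to convert from UTC-4).
Ugo in UTC: 07:45-14:30, 16:45-17:00 (add 6h to convert from UTC-6).
Mei in UTC: 08:00-10:15, 11:00-14:15, 15:30-17:00 (add 4h to convert from UTC-4).
Carol in UTC: 08:00-14:15 (add 3h to convert from UTC-3).
Diego in UTC: 07:00-09:30, 10:15-15:15 (subtract 1h to convert from UTC+1).
Wendy in UTC: 07:30-09:30, 09:45-10:45, 11:00-13:45 (add 3h to convert from UTC-3).
Tomás ∩ Hamid: 08:30-09:30, 11:00-11:45, 12:15-13:30.
Tomás ∩ Hamid ∩ Ugo: 08:30-09:30, 11:00-11:45, 12:15-13:30.
Tomás ∩ Hamid ∩ Ugo ∩ Mei: 08:30-09:30, 11:00-11:45, 12:15-13:30.
Tomás ∩ Hamid ∩ Ugo ∩ Mei ∩ Carol: 08:30-09:30, 11:00-11:45, 12:15-13:30.
Tomás ∩ Hamid ∩ Ugo ∩ Mei ∩ Carol ∩ Diego: 08:30-09:30, 11:00-11:45, 12:15-13:30.
Tomás ∩ Hamid ∩ Ugo ∩ Mei ∩ Carol ∩ Diego ∩ Wendy: 08:30-09:30, 11:00-11:45, 12:15-13:30.
Those are the intersection windows.
Summing the common windows: 60 + 45 + 75 = 180 minutes.

180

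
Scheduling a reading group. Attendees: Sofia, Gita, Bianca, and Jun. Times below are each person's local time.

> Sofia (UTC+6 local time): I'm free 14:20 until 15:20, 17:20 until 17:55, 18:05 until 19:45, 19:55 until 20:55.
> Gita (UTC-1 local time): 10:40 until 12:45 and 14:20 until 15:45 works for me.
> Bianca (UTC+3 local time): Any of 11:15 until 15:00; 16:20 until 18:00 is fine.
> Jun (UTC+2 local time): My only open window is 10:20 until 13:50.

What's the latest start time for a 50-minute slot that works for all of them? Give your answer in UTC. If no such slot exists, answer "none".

Sofia in UTC: 08:20-09:20, 11:20-11:55, 12:05-13:45, 13:55-14:55 (subtract 6h to convert from UTC+6).
Gita in UTC: 11:40-13:45, 15:20-16:45 (add 1h to convert from UTC-1).
Bianca in UTC: 08:15-12:00, 13:20-15:00 (subtract 3h to convert from UTC+3).
Jun in UTC: 08:20-11:50 (subtract 2h to convert from UTC+2).
Sofia ∩ Gita: 11:40-11:55, 12:05-13:45.
Sofia ∩ Gita ∩ Bianca: 11:40-11:55, 13:20-13:45.
Sofia ∩ Gita ∩ Bianca ∩ Jun: 11:40-11:50.
No common window is at least 50 minutes long.

none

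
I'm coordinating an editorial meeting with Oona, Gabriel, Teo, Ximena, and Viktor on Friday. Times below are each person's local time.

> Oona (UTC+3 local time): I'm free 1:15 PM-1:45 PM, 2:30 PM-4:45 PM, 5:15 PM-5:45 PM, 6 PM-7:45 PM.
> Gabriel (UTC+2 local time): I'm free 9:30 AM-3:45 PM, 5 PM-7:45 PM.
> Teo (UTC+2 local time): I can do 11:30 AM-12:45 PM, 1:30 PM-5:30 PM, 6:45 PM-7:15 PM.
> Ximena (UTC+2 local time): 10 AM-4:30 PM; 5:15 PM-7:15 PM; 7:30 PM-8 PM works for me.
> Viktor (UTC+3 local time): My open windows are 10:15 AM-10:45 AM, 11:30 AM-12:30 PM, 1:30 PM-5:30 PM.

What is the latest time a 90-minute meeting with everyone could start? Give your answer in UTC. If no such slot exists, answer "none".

Oona in UTC: 10:15-10:45, 11:30-13:45, 14:15-14:45, 15:00-16:45 (subtract 3h to convert from UTC+3).
Gabriel in UTC: 07:30-13:45, 15:00-17:45 (subtract 2h to convert from UTC+2).
Teo in UTC: 09:30-10:45, 11:30-15:30, 16:45-17:15 (subtract 2h to convert from UTC+2).
Ximena in UTC: 08:00-14:30, 15:15-17:15, 17:30-18:00 (subtract 2h to convert from UTC+2).
Viktor in UTC: 07:15-07:45, 08:30-09:30, 10:30-14:30 (subtract 3h to convert from UTC+3).
Oona ∩ Gabriel: 10:15-10:45, 11:30-13:45, 15:00-16:45.
Oona ∩ Gabriel ∩ Teo: 10:15-10:45, 11:30-13:45, 15:00-15:30.
Oona ∩ Gabriel ∩ Teo ∩ Ximena: 10:15-10:45, 11:30-13:45, 15:15-15:30.
Oona ∩ Gabriel ∩ Teo ∩ Ximena ∩ Viktor: 10:30-10:45, 11:30-13:45.
The last common window of at least 90 minutes is 11:30-13:45; a 90-minute meeting can start as late as 12:15 and still end by 13:45.

12:15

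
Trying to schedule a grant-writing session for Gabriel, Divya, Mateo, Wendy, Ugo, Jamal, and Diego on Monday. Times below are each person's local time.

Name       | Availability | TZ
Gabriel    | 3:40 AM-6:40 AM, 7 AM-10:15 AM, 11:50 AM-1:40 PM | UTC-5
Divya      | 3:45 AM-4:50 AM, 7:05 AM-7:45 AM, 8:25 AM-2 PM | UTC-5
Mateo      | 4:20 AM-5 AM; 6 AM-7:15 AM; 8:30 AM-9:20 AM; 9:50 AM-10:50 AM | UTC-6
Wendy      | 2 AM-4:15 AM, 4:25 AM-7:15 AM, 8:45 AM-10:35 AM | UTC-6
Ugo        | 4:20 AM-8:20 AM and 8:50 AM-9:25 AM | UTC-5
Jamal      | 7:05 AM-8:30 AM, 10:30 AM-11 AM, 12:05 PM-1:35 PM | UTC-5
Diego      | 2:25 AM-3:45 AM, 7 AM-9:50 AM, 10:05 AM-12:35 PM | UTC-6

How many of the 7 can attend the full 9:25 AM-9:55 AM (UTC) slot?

3

Gabriel in UTC: 08:40-11:40, 12:00-15:15, 16:50-18:40 (add 5h to convert from UTC-5).
Divya in UTC: 08:45-09:50, 12:05-12:45, 13:25-19:00 (add 5h to convert from UTC-5).
Mateo in UTC: 10:20-11:00, 12:00-13:15, 14:30-15:20, 15:50-16:50 (add 6h to convert from UTC-6).
Wendy in UTC: 08:00-10:15, 10:25-13:15, 14:45-16:35 (add 6h to convert from UTC-6).
Ugo in UTC: 09:20-13:20, 13:50-14:25 (add 5h to convert from UTC-5).
Jamal in UTC: 12:05-13:30, 15:30-16:00, 17:05-18:35 (add 5h to convert from UTC-5).
Diego in UTC: 08:25-09:45, 13:00-15:50, 16:05-18:35 (add 6h to convert from UTC-6).
Gabriel, Wendy, and Ugo can make the full 09:25-09:55 slot — that's 3.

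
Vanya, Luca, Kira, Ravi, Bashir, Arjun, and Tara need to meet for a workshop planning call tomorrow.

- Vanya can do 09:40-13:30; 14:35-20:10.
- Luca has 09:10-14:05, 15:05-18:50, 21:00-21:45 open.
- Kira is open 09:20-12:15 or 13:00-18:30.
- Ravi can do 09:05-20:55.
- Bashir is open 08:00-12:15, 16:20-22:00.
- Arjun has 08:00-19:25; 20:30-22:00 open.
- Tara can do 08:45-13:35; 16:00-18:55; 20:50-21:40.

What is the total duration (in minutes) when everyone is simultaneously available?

285

Vanya ∩ Luca: 09:40-13:30, 15:05-18:50.
Vanya ∩ Luca ∩ Kira: 09:40-12:15, 13:00-13:30, 15:05-18:30.
Vanya ∩ Luca ∩ Kira ∩ Ravi: 09:40-12:15, 13:00-13:30, 15:05-18:30.
Vanya ∩ Luca ∩ Kira ∩ Ravi ∩ Bashir: 09:40-12:15, 16:20-18:30.
Vanya ∩ Luca ∩ Kira ∩ Ravi ∩ Bashir ∩ Arjun: 09:40-12:15, 16:20-18:30.
Vanya ∩ Luca ∩ Kira ∩ Ravi ∩ Bashir ∩ Arjun ∩ Tara: 09:40-12:15, 16:20-18:30.
Summing the common windows: 155 + 130 = 285 minutes.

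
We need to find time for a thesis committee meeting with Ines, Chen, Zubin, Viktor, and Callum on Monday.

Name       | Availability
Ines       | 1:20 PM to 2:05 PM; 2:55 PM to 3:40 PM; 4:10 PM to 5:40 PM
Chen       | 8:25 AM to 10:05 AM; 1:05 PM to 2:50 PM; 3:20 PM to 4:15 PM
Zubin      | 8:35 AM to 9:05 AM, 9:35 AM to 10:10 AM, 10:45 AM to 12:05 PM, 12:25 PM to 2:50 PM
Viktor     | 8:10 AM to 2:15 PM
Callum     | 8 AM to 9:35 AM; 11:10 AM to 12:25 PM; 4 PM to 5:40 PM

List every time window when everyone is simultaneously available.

Ines ∩ Chen: 13:20-14:05, 15:20-15:40, 16:10-16:15.
Ines ∩ Chen ∩ Zubin: 13:20-14:05.
Ines ∩ Chen ∩ Zubin ∩ Viktor: 13:20-14:05.
Ines ∩ Chen ∩ Zubin ∩ Viktor ∩ Callum: ∅.
There is no time when everyone is free.

none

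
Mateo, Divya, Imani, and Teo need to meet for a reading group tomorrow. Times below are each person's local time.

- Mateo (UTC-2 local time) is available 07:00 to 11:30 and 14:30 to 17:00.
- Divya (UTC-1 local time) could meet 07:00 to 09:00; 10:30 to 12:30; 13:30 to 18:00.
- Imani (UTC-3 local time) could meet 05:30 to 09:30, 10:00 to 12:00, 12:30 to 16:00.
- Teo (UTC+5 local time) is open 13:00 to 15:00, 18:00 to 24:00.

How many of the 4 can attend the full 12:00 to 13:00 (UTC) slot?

2

Mateo in UTC: 09:00-13:30, 16:30-19:00 (add 2h to convert from UTC-2).
Divya in UTC: 08:00-10:00, 11:30-13:30, 14:30-19:00 (add 1h to convert from UTC-1).
Imani in UTC: 08:30-12:30, 13:00-15:00, 15:30-19:00 (add 3h to convert from UTC-3).
Teo in UTC: 08:00-10:00, 13:00-19:00 (subtract 5h to convert from UTC+5).
Mateo and Divya can make the full 12:00-13:00 slot — that's 2.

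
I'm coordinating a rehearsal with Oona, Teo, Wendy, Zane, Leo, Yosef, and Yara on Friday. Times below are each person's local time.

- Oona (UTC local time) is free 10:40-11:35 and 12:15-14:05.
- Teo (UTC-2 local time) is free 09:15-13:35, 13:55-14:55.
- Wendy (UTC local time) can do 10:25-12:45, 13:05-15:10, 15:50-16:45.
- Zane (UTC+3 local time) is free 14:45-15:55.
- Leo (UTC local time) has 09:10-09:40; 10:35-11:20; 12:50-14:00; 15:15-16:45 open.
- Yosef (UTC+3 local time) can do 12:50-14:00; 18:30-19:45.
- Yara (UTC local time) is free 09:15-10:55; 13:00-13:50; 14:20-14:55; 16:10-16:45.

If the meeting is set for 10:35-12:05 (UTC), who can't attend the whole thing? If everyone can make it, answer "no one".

Leo, Oona, Teo, Yara, Yosef, Zane

Oona in UTC: 10:40-11:35, 12:15-14:05.
Teo in UTC: 11:15-15:35, 15:55-16:55 (add 2h to convert from UTC-2).
Wendy in UTC: 10:25-12:45, 13:05-15:10, 15:50-16:45.
Zane in UTC: 11:45-12:55 (subtract 3h to convert from UTC+3).
Leo in UTC: 09:10-09:40, 10:35-11:20, 12:50-14:00, 15:15-16:45.
Yosef in UTC: 09:50-11:00, 15:30-16:45 (subtract 3h to convert from UTC+3).
Yara in UTC: 09:15-10:55, 13:00-13:50, 14:20-14:55, 16:10-16:45.
Oona: not fully free for 10:35-12:05. Teo: not fully free for 10:35-12:05. Wendy: free for 10:35-12:05. Zane: not fully free for 10:35-12:05. Leo: not fully free for 10:35-12:05. Yosef: not fully free for 10:35-12:05. Yara: not fully free for 10:35-12:05.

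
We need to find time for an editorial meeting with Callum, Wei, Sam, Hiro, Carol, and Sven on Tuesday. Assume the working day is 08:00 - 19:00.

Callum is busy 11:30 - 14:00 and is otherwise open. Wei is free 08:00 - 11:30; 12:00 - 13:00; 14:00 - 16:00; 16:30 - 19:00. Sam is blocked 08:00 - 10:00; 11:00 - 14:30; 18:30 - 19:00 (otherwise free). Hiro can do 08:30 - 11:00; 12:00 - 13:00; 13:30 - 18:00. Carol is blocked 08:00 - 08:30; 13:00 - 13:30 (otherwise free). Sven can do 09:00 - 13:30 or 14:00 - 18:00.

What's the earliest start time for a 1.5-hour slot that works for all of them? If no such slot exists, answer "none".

14:30

Callum free: 08:00-11:30, 14:00-19:00 (invert busy blocks within the working day).
Wei free: 08:00-11:30, 12:00-13:00, 14:00-16:00, 16:30-19:00.
Sam free: 10:00-11:00, 14:30-18:30 (invert busy blocks within the working day).
Hiro free: 08:30-11:00, 12:00-13:00, 13:30-18:00.
Carol free: 08:30-13:00, 13:30-19:00 (invert busy blocks within the working day).
Sven free: 09:00-13:30, 14:00-18:00.
Callum ∩ Wei: 08:00-11:30, 14:00-16:00, 16:30-19:00.
Callum ∩ Wei ∩ Sam: 10:00-11:00, 14:30-16:00, 16:30-18:30.
Callum ∩ Wei ∩ Sam ∩ Hiro: 10:00-11:00, 14:30-16:00, 16:30-18:00.
Callum ∩ Wei ∩ Sam ∩ Hiro ∩ Carol: 10:00-11:00, 14:30-16:00, 16:30-18:00.
Callum ∩ Wei ∩ Sam ∩ Hiro ∩ Carol ∩ Sven: 10:00-11:00, 14:30-16:00, 16:30-18:00.
Those are the intersection windows.
The first common window of at least 90 minutes is 14:30-16:00, so the earliest start is 14:30.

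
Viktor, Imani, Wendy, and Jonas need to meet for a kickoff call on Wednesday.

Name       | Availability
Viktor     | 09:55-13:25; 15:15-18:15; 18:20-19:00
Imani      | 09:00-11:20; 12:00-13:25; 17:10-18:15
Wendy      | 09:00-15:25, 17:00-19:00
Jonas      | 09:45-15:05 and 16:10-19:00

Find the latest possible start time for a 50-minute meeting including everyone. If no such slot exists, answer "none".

17:25

Viktor ∩ Imani: 09:55-11:20, 12:00-13:25, 17:10-18:15.
Viktor ∩ Imani ∩ Wendy: 09:55-11:20, 12:00-13:25, 17:10-18:15.
Viktor ∩ Imani ∩ Wendy ∩ Jonas: 09:55-11:20, 12:00-13:25, 17:10-18:15.
Those are the intersection windows.
The last common window of at least 50 minutes is 17:10-18:15; a 50-minute meeting can start as late as 17:25 and still end by 18:15.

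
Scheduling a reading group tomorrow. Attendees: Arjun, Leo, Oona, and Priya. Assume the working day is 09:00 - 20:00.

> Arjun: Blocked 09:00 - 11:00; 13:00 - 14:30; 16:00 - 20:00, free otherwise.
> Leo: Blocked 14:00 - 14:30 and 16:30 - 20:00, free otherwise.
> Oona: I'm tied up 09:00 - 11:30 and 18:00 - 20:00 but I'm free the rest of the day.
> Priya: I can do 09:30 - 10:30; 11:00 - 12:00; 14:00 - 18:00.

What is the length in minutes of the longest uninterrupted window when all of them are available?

Arjun free: 11:00-13:00, 14:30-16:00 (invert busy blocks within the working day).
Leo free: 09:00-14:00, 14:30-16:30 (invert busy blocks within the working day).
Oona free: 11:30-18:00 (invert busy blocks within the working day).
Priya free: 09:30-10:30, 11:00-12:00, 14:00-18:00.
Arjun ∩ Leo: 11:00-13:00, 14:30-16:00.
Arjun ∩ Leo ∩ Oona: 11:30-13:00, 14:30-16:00.
Arjun ∩ Leo ∩ Oona ∩ Priya: 11:30-12:00, 14:30-16:00.
Those are the intersection windows.
The longest is 14:30-16:00 at 90 minutes.

90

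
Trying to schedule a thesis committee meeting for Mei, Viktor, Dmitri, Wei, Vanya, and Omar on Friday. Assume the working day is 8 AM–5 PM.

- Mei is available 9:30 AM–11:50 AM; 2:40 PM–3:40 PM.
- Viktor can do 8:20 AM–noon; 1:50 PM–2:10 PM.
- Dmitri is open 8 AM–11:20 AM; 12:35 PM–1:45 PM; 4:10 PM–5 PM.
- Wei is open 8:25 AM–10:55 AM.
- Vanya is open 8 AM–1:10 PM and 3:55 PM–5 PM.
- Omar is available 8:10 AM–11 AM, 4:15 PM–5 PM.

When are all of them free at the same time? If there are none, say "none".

Mei ∩ Viktor: 09:30-11:50.
Mei ∩ Viktor ∩ Dmitri: 09:30-11:20.
Mei ∩ Viktor ∩ Dmitri ∩ Wei: 09:30-10:55.
Mei ∩ Viktor ∩ Dmitri ∩ Wei ∩ Vanya: 09:30-10:55.
Mei ∩ Viktor ∩ Dmitri ∩ Wei ∩ Vanya ∩ Omar: 09:30-10:55.
Those are the intersection windows.

09:30-10:55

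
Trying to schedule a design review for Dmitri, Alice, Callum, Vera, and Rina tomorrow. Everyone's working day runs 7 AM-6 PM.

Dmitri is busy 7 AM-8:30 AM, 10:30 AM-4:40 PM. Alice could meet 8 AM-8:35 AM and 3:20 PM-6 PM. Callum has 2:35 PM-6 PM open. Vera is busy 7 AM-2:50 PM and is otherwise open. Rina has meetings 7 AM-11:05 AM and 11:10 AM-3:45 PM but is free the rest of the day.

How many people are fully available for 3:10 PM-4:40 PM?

2

Dmitri free: 08:30-10:30, 16:40-18:00 (invert busy blocks within the working day).
Alice free: 08:00-08:35, 15:20-18:00.
Callum free: 14:35-18:00.
Vera free: 14:50-18:00 (invert busy blocks within the working day).
Rina free: 11:05-11:10, 15:45-18:00 (invert busy blocks within the working day).
Callum and Vera can make the full 15:10-16:40 slot — that's 2.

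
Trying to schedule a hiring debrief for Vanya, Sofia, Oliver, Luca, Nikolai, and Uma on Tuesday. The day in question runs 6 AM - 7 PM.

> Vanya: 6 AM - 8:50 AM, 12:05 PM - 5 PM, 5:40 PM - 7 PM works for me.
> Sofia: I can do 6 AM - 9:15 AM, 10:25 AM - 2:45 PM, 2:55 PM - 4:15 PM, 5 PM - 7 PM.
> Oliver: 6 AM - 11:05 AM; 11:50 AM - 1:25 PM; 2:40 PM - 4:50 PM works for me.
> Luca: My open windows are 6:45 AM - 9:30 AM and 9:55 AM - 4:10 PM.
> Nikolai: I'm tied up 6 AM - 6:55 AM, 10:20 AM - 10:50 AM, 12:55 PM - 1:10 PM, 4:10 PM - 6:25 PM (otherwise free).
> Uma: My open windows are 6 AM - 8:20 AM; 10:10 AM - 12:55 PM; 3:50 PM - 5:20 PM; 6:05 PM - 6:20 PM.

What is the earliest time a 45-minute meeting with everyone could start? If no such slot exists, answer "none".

Vanya free: 06:00-08:50, 12:05-17:00, 17:40-19:00.
Sofia free: 06:00-09:15, 10:25-14:45, 14:55-16:15, 17:00-19:00.
Oliver free: 06:00-11:05, 11:50-13:25, 14:40-16:50.
Luca free: 06:45-09:30, 09:55-16:10.
Nikolai free: 06:55-10:20, 10:50-12:55, 13:10-16:10, 18:25-19:00 (invert busy blocks within the working day).
Uma free: 06:00-08:20, 10:10-12:55, 15:50-17:20, 18:05-18:20.
Vanya ∩ Sofia: 06:00-08:50, 12:05-14:45, 14:55-16:15, 17:40-19:00.
Vanya ∩ Sofia ∩ Oliver: 06:00-08:50, 12:05-13:25, 14:40-14:45, 14:55-16:15.
Vanya ∩ Sofia ∩ Oliver ∩ Luca: 06:45-08:50, 12:05-13:25, 14:40-14:45, 14:55-16:10.
Vanya ∩ Sofia ∩ Oliver ∩ Luca ∩ Nikolai: 06:55-08:50, 12:05-12:55, 13:10-13:25, 14:40-14:45, 14:55-16:10.
Vanya ∩ Sofia ∩ Oliver ∩ Luca ∩ Nikolai ∩ Uma: 06:55-08:20, 12:05-12:55, 15:50-16:10.
So the common availability across everyone is 06:55-08:20, 12:05-12:55, 15:50-16:10.
The first common window of at least 45 minutes is 06:55-08:20, so the earliest start is 06:55.

06:55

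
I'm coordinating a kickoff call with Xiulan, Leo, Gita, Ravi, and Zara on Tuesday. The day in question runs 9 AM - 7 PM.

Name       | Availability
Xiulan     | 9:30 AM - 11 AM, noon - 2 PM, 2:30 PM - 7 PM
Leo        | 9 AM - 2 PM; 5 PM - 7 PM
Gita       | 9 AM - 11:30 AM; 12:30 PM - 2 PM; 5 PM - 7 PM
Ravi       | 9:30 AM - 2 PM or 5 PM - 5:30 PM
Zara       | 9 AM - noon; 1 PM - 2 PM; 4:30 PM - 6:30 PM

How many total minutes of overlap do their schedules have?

180

Xiulan ∩ Leo: 09:30-11:00, 12:00-14:00, 17:00-19:00.
Xiulan ∩ Leo ∩ Gita: 09:30-11:00, 12:30-14:00, 17:00-19:00.
Xiulan ∩ Leo ∩ Gita ∩ Ravi: 09:30-11:00, 12:30-14:00, 17:00-17:30.
Xiulan ∩ Leo ∩ Gita ∩ Ravi ∩ Zara: 09:30-11:00, 13:00-14:00, 17:00-17:30.
Summing the common windows: 90 + 60 + 30 = 180 minutes.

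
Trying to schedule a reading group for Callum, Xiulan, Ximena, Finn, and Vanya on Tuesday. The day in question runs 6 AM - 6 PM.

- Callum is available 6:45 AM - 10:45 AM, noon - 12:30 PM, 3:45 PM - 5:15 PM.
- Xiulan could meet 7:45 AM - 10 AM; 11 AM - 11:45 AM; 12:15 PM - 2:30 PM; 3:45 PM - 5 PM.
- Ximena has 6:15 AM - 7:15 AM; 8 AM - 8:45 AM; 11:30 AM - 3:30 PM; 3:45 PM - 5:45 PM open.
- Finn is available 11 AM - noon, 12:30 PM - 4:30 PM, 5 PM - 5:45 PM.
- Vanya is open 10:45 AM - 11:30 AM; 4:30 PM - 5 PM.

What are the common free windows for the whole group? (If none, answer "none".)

Callum ∩ Xiulan: 07:45-10:00, 12:15-12:30, 15:45-17:00.
Callum ∩ Xiulan ∩ Ximena: 08:00-08:45, 12:15-12:30, 15:45-17:00.
Callum ∩ Xiulan ∩ Ximena ∩ Finn: 15:45-16:30.
Callum ∩ Xiulan ∩ Ximena ∩ Finn ∩ Vanya: ∅.
There is no time when everyone is free.

none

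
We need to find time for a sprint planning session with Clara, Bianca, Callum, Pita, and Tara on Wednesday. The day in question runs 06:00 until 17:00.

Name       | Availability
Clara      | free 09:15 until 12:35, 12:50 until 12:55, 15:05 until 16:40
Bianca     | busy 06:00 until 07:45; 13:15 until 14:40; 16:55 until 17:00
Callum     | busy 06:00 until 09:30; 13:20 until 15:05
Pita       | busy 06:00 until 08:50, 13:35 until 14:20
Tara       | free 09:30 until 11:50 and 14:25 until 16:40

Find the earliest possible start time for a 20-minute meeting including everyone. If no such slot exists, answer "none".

Clara free: 09:15-12:35, 12:50-12:55, 15:05-16:40.
Bianca free: 07:45-13:15, 14:40-16:55 (invert busy blocks within the working day).
Callum free: 09:30-13:20, 15:05-17:00 (invert busy blocks within the working day).
Pita free: 08:50-13:35, 14:20-17:00 (invert busy blocks within the working day).
Tara free: 09:30-11:50, 14:25-16:40.
Clara ∩ Bianca: 09:15-12:35, 12:50-12:55, 15:05-16:40.
Clara ∩ Bianca ∩ Callum: 09:30-12:35, 12:50-12:55, 15:05-16:40.
Clara ∩ Bianca ∩ Callum ∩ Pita: 09:30-12:35, 12:50-12:55, 15:05-16:40.
Clara ∩ Bianca ∩ Callum ∩ Pita ∩ Tara: 09:30-11:50, 15:05-16:40.
The first common window of at least 20 minutes is 09:30-11:50, so the earliest start is 09:30.

09:30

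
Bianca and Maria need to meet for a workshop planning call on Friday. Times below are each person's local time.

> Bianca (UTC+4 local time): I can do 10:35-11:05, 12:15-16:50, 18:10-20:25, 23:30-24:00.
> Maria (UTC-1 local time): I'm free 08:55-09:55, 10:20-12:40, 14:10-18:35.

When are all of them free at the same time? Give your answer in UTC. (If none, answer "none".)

09:55-10:55, 11:20-12:50, 15:10-16:25, 19:30-19:35

Bianca in UTC: 06:35-07:05, 08:15-12:50, 14:10-16:25, 19:30-20:00 (subtract 4h to convert from UTC+4).
Maria in UTC: 09:55-10:55, 11:20-13:40, 15:10-19:35 (add 1h to convert from UTC-1).
Bianca ∩ Maria: 09:55-10:55, 11:20-12:50, 15:10-16:25, 19:30-19:35.
So the common availability across everyone is 09:55-10:55, 11:20-12:50, 15:10-16:25, 19:30-19:35.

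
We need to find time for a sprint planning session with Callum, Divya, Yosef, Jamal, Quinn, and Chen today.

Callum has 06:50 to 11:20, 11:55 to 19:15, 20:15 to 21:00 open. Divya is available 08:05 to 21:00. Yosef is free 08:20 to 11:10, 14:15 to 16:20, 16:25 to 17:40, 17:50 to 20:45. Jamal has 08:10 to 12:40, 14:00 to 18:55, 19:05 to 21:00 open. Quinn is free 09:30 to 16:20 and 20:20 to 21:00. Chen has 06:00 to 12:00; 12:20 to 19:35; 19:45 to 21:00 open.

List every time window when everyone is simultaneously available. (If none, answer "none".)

Callum ∩ Divya: 08:05-11:20, 11:55-19:15, 20:15-21:00.
Callum ∩ Divya ∩ Yosef: 08:20-11:10, 14:15-16:20, 16:25-17:40, 17:50-19:15, 20:15-20:45.
Callum ∩ Divya ∩ Yosef ∩ Jamal: 08:20-11:10, 14:15-16:20, 16:25-17:40, 17:50-18:55, 19:05-19:15, 20:15-20:45.
Callum ∩ Divya ∩ Yosef ∩ Jamal ∩ Quinn: 09:30-11:10, 14:15-16:20, 20:20-20:45.
Callum ∩ Divya ∩ Yosef ∩ Jamal ∩ Quinn ∩ Chen: 09:30-11:10, 14:15-16:20, 20:20-20:45.
Those are the intersection windows.

09:30-11:10, 14:15-16:20, 20:20-20:45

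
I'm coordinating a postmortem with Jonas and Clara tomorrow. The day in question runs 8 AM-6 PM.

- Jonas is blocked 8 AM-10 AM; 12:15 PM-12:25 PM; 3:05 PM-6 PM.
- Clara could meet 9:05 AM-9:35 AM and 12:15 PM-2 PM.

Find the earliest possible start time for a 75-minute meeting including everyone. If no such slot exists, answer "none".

12:25

Jonas free: 10:00-12:15, 12:25-15:05 (invert busy blocks within the working day).
Clara free: 09:05-09:35, 12:15-14:00.
Jonas ∩ Clara: 12:25-14:00.
So the common availability across everyone is 12:25-14:00.
The first common window of at least 75 minutes is 12:25-14:00, so the earliest start is 12:25.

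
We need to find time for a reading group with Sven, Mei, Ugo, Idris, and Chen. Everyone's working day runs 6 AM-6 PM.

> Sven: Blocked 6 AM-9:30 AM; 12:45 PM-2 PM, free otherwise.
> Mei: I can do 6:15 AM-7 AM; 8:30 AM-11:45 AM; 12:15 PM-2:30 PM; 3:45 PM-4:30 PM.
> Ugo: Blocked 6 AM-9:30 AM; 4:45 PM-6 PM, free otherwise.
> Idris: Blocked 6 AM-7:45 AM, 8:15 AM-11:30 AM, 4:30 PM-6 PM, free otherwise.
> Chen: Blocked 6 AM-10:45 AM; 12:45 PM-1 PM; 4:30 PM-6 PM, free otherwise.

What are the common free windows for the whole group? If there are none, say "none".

Sven free: 09:30-12:45, 14:00-18:00 (invert busy blocks within the working day).
Mei free: 06:15-07:00, 08:30-11:45, 12:15-14:30, 15:45-16:30.
Ugo free: 09:30-16:45 (invert busy blocks within the working day).
Idris free: 07:45-08:15, 11:30-16:30 (invert busy blocks within the working day).
Chen free: 10:45-12:45, 13:00-16:30 (invert busy blocks within the working day).
Sven ∩ Mei: 09:30-11:45, 12:15-12:45, 14:00-14:30, 15:45-16:30.
Sven ∩ Mei ∩ Ugo: 09:30-11:45, 12:15-12:45, 14:00-14:30, 15:45-16:30.
Sven ∩ Mei ∩ Ugo ∩ Idris: 11:30-11:45, 12:15-12:45, 14:00-14:30, 15:45-16:30.
Sven ∩ Mei ∩ Ugo ∩ Idris ∩ Chen: 11:30-11:45, 12:15-12:45, 14:00-14:30, 15:45-16:30.
Those are the intersection windows.

11:30-11:45, 12:15-12:45, 14:00-14:30, 15:45-16:30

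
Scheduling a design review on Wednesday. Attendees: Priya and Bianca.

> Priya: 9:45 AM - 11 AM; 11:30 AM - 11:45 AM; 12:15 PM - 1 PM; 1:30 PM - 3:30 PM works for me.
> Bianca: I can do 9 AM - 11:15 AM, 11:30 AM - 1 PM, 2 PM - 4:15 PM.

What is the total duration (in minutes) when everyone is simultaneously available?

225

Priya ∩ Bianca: 09:45-11:00, 11:30-11:45, 12:15-13:00, 14:00-15:30.
So the common availability across everyone is 09:45-11:00, 11:30-11:45, 12:15-13:00, 14:00-15:30.
Summing the common windows: 75 + 15 + 45 + 90 = 225 minutes.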